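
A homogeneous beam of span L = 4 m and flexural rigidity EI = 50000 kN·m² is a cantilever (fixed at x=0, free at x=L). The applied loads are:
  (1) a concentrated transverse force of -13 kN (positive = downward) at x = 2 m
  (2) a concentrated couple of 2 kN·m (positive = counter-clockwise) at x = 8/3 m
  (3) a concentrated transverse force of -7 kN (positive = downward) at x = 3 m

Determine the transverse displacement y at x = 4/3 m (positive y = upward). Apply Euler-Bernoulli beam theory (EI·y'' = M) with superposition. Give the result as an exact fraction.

y(4/3) = 361/506250 m

Load 1 — point force P=-13 kN at a=2 m (b=L-a=2):
  y_1 = -Px²(3a-x)/(6EI)  [x≤a] = -(-13)·(4/3)²·(3·2-(4/3))/(6·50000) = 91/253125 m
Load 2 — applied couple M₀=2 kN·m at a=8/3 m (b=L-a=4/3):
  y_2 = M₀x²/(2EI)  [x≤a] = 2·(4/3)²/(2·50000) = 1/28125 m
Load 3 — point force P=-7 kN at a=3 m (b=L-a=1):
  y_3 = -Px²(3a-x)/(6EI)  [x≤a] = -(-7)·(4/3)²·(3·3-(4/3))/(6·50000) = 161/506250 m
Superposition: y = Σ y_i = 361/506250 m ≈ 0.000713 m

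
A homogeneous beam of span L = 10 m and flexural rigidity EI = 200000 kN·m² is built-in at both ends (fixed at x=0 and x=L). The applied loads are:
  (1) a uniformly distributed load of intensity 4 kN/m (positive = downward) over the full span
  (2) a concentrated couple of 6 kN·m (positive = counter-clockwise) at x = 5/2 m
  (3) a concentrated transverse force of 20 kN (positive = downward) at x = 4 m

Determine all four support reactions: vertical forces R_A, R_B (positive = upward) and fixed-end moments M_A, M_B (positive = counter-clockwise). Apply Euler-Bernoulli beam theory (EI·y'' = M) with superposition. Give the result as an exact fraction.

Load 1 — uniform load w=4 kN/m over full span:
  R_A = wL/2 = 4·10/2 = 20 kN
  M_A = wL²/12 = 4·10²/12 = 100/3 kN·m
  R_B = wL/2 = 4·10/2 = 20 kN
  M_B = -wL²/12 = -4·10²/12 = -100/3 kN·m
Load 2 — applied couple M₀=6 kN·m at a=5/2 m (b=L-a=15/2):
  R_A = 6M₀ab/L³ = 6·6·(5/2)·(15/2)/10³ = 27/40 kN
  M_A = M₀b(2a-b)/L² = 6·(15/2)·(2·(5/2)-(15/2))/10² = -9/8 kN·m
  R_B = -6M₀ab/L³ = -6·6·(5/2)·(15/2)/10³ = -27/40 kN
  M_B = M₀a(2b-a)/L² = 6·(5/2)·(2·(15/2)-(5/2))/10² = 15/8 kN·m
Load 3 — point force P=20 kN at a=4 m (b=L-a=6):
  R_A = Pb²(3a+b)/L³ = 20·6²·(3·4+6)/10³ = 324/25 kN
  M_A = Pab²/L² = 20·4·6²/10² = 144/5 kN·m
  R_B = Pa²(a+3b)/L³ = 20·4²·(4+3·6)/10³ = 176/25 kN
  M_B = -Pa²b/L² = -20·4²·6/10² = -96/5 kN·m
Superposition: R_A = 6727/200 kN, M_A = 7321/120 kN·m, R_B = 5273/200 kN, M_B = -6079/120 kN·m

R_A = 6727/200 kN, M_A = 7321/120 kN·m, R_B = 5273/200 kN, M_B = -6079/120 kN·m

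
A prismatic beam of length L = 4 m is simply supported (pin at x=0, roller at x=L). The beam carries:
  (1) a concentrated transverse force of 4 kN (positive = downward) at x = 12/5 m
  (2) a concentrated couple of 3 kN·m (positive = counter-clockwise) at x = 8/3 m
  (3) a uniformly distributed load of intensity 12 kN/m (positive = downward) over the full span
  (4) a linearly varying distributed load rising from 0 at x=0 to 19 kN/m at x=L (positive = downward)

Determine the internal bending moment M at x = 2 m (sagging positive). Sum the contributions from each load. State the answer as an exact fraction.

Load 1 — point force P=4 kN at a=12/5 m (b=L-a=8/5):
  M_1 = Pbx/L  [x≤a] = 4·(8/5)·2/4 = 16/5 kN·m
Load 2 — applied couple M₀=3 kN·m at a=8/3 m (b=L-a=4/3):
  M_2 = M₀x/L  [x≤a] = 3·2/4 = 3/2 kN·m
Load 3 — uniform load w=12 kN/m over full span:
  M_3 = wx(L-x)/2 = 12·2·(4-2)/2 = 24 kN·m
Load 4 — triangular load w₀=19 kN/m (0→w₀ over full span):
  M_4 = w₀Lx/6 - w₀x³/(6L) = 19·4·2/6 - 19·2³/(6·4) = 19 kN·m
Superposition: M = Σ M_i = 477/10 kN·m ≈ 47.700000 kN·m

M(2) = 477/10 kN·m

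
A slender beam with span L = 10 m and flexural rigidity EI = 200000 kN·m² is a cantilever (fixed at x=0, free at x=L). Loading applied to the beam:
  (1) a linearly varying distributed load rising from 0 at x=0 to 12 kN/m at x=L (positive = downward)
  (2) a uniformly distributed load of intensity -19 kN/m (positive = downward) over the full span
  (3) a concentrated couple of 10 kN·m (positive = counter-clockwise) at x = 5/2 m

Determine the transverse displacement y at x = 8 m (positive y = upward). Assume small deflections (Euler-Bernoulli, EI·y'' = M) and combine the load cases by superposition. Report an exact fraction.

Load 1 — triangular load w₀=12 kN/m (0→w₀ over full span):
  y_1 = (w₀Lx³/12-w₀L²x²/6-w₀x⁵/(120L))/EI = (12·10·8³/12-12·10²·8²/6-12·8⁵/(120·10))/200000 = -3128/78125 m
Load 2 — uniform load w=-19 kN/m over full span:
  y_2 = -wx²(x²-4Lx+6L²)/(24EI) = -(-19)·8²·(8²-4·10·8+6·10²)/(24·200000) = 817/9375 m
Load 3 — applied couple M₀=10 kN·m at a=5/2 m (b=L-a=15/2):
  y_3 = M₀a(2x-a)/(2EI)  [x>a] = 10·(5/2)·(2·8-(5/2))/(2·200000) = 27/32000 m
Superposition: y = Σ y_i = 2877121/60000000 m ≈ 0.047952 m

y(8) = 2877121/60000000 m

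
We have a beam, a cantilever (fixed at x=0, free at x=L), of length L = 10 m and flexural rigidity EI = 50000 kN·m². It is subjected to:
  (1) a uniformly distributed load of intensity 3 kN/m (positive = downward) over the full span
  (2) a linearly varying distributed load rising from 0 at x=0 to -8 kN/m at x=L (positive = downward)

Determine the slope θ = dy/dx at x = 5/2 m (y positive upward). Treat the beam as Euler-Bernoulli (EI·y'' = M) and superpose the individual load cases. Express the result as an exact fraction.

θ(5/2) = 13/2560 rad

Load 1 — uniform load w=3 kN/m over full span:
  θ_1 = -wx(x²-3Lx+3L²)/(6EI) = -3·(5/2)·((5/2)²-3·10·(5/2)+3·10²)/(6·50000) = -37/6400 rad
Load 2 — triangular load w₀=-8 kN/m (0→w₀ over full span):
  θ_2 = (w₀Lx²/4-w₀L²x/3-w₀x⁴/(24L))/EI = ((-8)·10·(5/2)²/4-(-8)·10²·(5/2)/3-(-8)·(5/2)⁴/(24·10))/50000 = 139/12800 rad
Superposition: θ = Σ θ_i = 13/2560 rad ≈ 0.005078 rad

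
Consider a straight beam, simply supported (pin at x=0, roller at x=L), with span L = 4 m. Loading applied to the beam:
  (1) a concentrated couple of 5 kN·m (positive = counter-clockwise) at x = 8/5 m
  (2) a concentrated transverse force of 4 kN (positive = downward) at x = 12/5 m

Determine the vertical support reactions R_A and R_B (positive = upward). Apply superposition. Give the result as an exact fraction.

Load 1 — applied couple M₀=5 kN·m at a=8/5 m (b=L-a=12/5):
  R_A = M₀/L = 5/4 kN
  R_B = -M₀/L = -5/4 kN
Load 2 — point force P=4 kN at a=12/5 m (b=L-a=8/5):
  R_A = Pb/L = 4·(8/5)/4 = 8/5 kN
  R_B = Pa/L = 4·(12/5)/4 = 12/5 kN
Superposition: R_A = 57/20 kN, R_B = 23/20 kN

R_A = 57/20 kN, R_B = 23/20 kN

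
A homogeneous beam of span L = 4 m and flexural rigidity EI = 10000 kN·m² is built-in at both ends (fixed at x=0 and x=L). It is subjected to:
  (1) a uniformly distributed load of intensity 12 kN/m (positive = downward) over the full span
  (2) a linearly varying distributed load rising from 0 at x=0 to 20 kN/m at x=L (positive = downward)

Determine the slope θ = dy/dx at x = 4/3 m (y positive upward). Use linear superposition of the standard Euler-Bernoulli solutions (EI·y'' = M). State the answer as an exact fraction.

Load 1 — uniform load w=12 kN/m over full span:
  θ_1 = -wx(L-x)(L-2x)/(12EI) = -12·(4/3)·(4-(4/3))·(4-2·(4/3))/(12·10000) = -8/16875 rad
Load 2 — triangular load w₀=20 kN/m (0→w₀ over full span):
  θ_2 = -w₀(2x(L-x)(L-2x)(x+2L)+x²(L-x)²)/(120LEI) = -20·(2·(4/3)·(4-(4/3))·(4-2·(4/3))·((4/3)+2·4)+(4/3)²·(4-(4/3))²)/(120·4·10000) = -64/151875 rad
Superposition: θ = Σ θ_i = -136/151875 rad ≈ -0.000895 rad

θ(4/3) = -136/151875 rad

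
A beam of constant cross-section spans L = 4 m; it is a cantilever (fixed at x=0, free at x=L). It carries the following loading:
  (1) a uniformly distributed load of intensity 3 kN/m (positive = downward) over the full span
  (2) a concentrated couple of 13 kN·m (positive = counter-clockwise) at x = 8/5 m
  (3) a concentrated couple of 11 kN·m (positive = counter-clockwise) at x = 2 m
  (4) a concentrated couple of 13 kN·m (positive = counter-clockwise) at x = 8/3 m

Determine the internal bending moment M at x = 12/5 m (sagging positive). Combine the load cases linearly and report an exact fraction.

Load 1 — uniform load w=3 kN/m over full span:
  M_1 = -w(L-x)²/2 = -3·(4-(12/5))²/2 = -96/25 kN·m
Load 2 — applied couple M₀=13 kN·m at a=8/5 m (b=L-a=12/5):
  M_2 = 0  [x>a] = 0 kN·m
Load 3 — applied couple M₀=11 kN·m at a=2 m (b=L-a=2):
  M_3 = 0  [x>a] = 0 kN·m
Load 4 — applied couple M₀=13 kN·m at a=8/3 m (b=L-a=4/3):
  M_4 = M₀  [x≤a] = 13 = 13 kN·m
Superposition: M = Σ M_i = 229/25 kN·m ≈ 9.160000 kN·m

M(12/5) = 229/25 kN·m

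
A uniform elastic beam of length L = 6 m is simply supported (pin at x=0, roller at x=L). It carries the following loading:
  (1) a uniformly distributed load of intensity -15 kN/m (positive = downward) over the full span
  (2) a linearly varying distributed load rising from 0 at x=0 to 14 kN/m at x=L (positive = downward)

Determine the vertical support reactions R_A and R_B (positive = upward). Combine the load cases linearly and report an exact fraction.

Load 1 — uniform load w=-15 kN/m over full span:
  R_A = wL/2 = (-15)·6/2 = -45 kN
  R_B = wL/2 = (-15)·6/2 = -45 kN
Load 2 — triangular load w₀=14 kN/m (0→w₀ over full span):
  R_A = w₀L/6 = 14·6/6 = 14 kN
  R_B = w₀L/3 = 14·6/3 = 28 kN
Superposition: R_A = -31 kN, R_B = -17 kN

R_A = -31 kN, R_B = -17 kN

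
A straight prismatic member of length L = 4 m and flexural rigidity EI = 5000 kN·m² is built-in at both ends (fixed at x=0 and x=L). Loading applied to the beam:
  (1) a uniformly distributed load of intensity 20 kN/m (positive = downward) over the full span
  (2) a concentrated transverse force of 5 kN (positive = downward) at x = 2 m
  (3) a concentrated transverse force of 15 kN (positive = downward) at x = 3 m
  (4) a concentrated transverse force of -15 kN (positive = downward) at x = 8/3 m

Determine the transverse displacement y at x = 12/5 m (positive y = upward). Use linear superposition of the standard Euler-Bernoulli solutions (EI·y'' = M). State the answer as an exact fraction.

y(12/5) = -9481/3750000 m

Load 1 — uniform load w=20 kN/m over full span:
  y_1 = -wx²(L-x)²/(24EI) = -20·(12/5)²·(4-(12/5))²/(24·5000) = -192/78125 m
Load 2 — point force P=5 kN at a=2 m (b=L-a=2):
  y_2 = -Pa²(L-x)²(3bL-(3b+a)(L-x))/(6L³EI)  [x>a] = -5·2²·(4-(12/5))²·(3·2·4-(3·2+2)·(4-(12/5)))/(6·4³·5000) = -14/46875 m
Load 3 — point force P=15 kN at a=3 m (b=L-a=1):
  y_3 = -Pb²x²(3aL-(3a+b)x)/(6L³EI)  [x≤a] = -15·1²·(12/5)²·(3·3·4-(3·3+1)·(12/5))/(6·4³·5000) = -27/50000 m
Load 4 — point force P=-15 kN at a=8/3 m (b=L-a=4/3):
  y_4 = -Pb²x²(3aL-(3a+b)x)/(6L³EI)  [x≤a] = -(-15)·(4/3)²·(12/5)²·(3·(8/3)·4-(3·(8/3)+(4/3))·(12/5))/(6·4³·5000) = 12/15625 m
Superposition: y = Σ y_i = -9481/3750000 m ≈ -0.002528 m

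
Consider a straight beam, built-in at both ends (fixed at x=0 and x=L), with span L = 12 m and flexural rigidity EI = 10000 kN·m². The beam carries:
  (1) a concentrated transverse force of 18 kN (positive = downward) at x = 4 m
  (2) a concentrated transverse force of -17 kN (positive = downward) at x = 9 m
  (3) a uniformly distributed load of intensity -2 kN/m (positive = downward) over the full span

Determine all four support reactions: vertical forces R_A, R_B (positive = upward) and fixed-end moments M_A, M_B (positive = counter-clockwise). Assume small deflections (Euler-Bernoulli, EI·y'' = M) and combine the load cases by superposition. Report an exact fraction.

Load 1 — point force P=18 kN at a=4 m (b=L-a=8):
  R_A = Pb²(3a+b)/L³ = 18·8²·(3·4+8)/12³ = 40/3 kN
  M_A = Pab²/L² = 18·4·8²/12² = 32 kN·m
  R_B = Pa²(a+3b)/L³ = 18·4²·(4+3·8)/12³ = 14/3 kN
  M_B = -Pa²b/L² = -18·4²·8/12² = -16 kN·m
Load 2 — point force P=-17 kN at a=9 m (b=L-a=3):
  R_A = Pb²(3a+b)/L³ = (-17)·3²·(3·9+3)/12³ = -85/32 kN
  M_A = Pab²/L² = (-17)·9·3²/12² = -153/16 kN·m
  R_B = Pa²(a+3b)/L³ = (-17)·9²·(9+3·3)/12³ = -459/32 kN
  M_B = -Pa²b/L² = -(-17)·9²·3/12² = 459/16 kN·m
Load 3 — uniform load w=-2 kN/m over full span:
  R_A = wL/2 = (-2)·12/2 = -12 kN
  M_A = wL²/12 = (-2)·12²/12 = -24 kN·m
  R_B = wL/2 = (-2)·12/2 = -12 kN
  M_B = -wL²/12 = -(-2)·12²/12 = 24 kN·m
Superposition: R_A = -127/96 kN, M_A = -25/16 kN·m, R_B = -2081/96 kN, M_B = 587/16 kN·m

R_A = -127/96 kN, M_A = -25/16 kN·m, R_B = -2081/96 kN, M_B = 587/16 kN·m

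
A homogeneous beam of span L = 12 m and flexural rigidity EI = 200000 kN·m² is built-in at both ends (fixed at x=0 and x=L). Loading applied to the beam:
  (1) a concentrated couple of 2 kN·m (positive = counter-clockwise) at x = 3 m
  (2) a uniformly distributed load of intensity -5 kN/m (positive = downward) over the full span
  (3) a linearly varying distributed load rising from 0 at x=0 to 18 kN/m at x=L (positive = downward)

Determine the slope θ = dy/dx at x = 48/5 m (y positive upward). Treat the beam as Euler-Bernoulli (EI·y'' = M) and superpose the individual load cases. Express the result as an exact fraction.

Load 1 — applied couple M₀=2 kN·m at a=3 m (b=L-a=9):
  θ_1 = (R_Ax²/2 - M_Ax - M₀(x-a))/EI  [x>a] with R_A=3/16, M_A=-3/8 = ((3/16)·(48/5)²/2 - (-3/8)·(48/5) - 2·((48/5)-3))/200000 = -3/625000 rad
Load 2 — uniform load w=-5 kN/m over full span:
  θ_2 = -wx(L-x)(L-2x)/(12EI) = -(-5)·(48/5)·(12-(48/5))·(12-2·(48/5))/(12·200000) = -27/78125 rad
Load 3 — triangular load w₀=18 kN/m (0→w₀ over full span):
  θ_3 = -w₀(2x(L-x)(L-2x)(x+2L)+x²(L-x)²)/(120LEI) = -18·(2·(48/5)·(12-(48/5))·(12-2·(48/5))·((48/5)+2·12)+(48/5)²·(12-(48/5))²)/(120·12·200000) = 1296/1953125 rad
Superposition: θ = Σ θ_i = 4893/15625000 rad ≈ 0.000313 rad

θ(48/5) = 4893/15625000 rad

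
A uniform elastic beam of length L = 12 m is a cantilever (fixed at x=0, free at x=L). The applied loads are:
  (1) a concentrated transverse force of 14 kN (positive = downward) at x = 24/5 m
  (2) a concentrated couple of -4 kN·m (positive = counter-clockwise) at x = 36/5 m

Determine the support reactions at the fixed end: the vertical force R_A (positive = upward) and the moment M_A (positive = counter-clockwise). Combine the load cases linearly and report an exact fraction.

Load 1 — point force P=14 kN at a=24/5 m (b=L-a=36/5):
  R_A = P = 14 kN
  M_A = Pa = 14·(24/5) = 336/5 kN·m
Load 2 — applied couple M₀=-4 kN·m at a=36/5 m (b=L-a=24/5):
  R_A = 0 kN
  M_A = -M₀ = -(-4) = 4 kN·m
Superposition: R_A = 14 kN, M_A = 356/5 kN·m

R_A = 14 kN, M_A = 356/5 kN·m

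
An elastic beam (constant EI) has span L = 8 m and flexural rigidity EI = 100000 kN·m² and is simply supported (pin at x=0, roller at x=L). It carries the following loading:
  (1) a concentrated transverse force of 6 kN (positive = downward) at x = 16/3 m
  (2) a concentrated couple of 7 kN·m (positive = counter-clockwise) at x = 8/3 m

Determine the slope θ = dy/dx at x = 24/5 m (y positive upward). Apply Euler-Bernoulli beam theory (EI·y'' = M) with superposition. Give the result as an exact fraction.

Load 1 — point force P=6 kN at a=16/3 m (b=L-a=8/3):
  θ_1 = -Pb(L²-b²-3x²)/(6LEI)  [x≤a] = -6·(8/3)·(8²-(8/3)²-3·(24/5)²)/(6·8·100000) = 86/2109375 rad
Load 2 — applied couple M₀=7 kN·m at a=8/3 m (b=L-a=16/3):
  θ_2 = (M₀x²/(2L)-M₀(x-a)+C₁)/EI  [x>a] with C₁=M₀(3b²-L²)/(6L)=28/9 = (7·(24/5)²/(2·8)-7·((24/5)-(8/3))+(28/9))/100000 = -49/2812500 rad
Superposition: θ = Σ θ_i = 197/8437500 rad ≈ 0.000023 rad

θ(24/5) = 197/8437500 rad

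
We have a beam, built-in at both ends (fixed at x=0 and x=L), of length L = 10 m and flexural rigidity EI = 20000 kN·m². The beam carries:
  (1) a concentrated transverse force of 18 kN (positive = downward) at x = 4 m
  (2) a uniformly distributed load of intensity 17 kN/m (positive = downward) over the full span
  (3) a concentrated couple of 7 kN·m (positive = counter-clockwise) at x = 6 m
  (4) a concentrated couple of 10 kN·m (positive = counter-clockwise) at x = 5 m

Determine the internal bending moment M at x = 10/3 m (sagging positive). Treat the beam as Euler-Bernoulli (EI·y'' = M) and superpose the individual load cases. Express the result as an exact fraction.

Load 1 — point force P=18 kN at a=4 m (b=L-a=6):
  M_1 = Pb²(3a+b)x/L³ - Pab²/L²  [x≤a] = 18·6²·(3·4+6)·(10/3)/10³ - 18·4·6²/10² = 324/25 kN·m
Load 2 — uniform load w=17 kN/m over full span:
  M_2 = wLx/2 - wL²/12 - wx²/2 = 17·10·(10/3)/2 - 17·10²/12 - 17·(10/3)²/2 = 425/9 kN·m
Load 3 — applied couple M₀=7 kN·m at a=6 m (b=L-a=4):
  M_3 = R_Ax - M_A  [x≤a] with R_A=126/125, M_A=56/25 = (126/125)·(10/3) - (56/25) = 28/25 kN·m
Load 4 — applied couple M₀=10 kN·m at a=5 m (b=L-a=5):
  M_4 = R_Ax - M_A  [x≤a] with R_A=3/2, M_A=5/2 = (3/2)·(10/3) - (5/2) = 5/2 kN·m
Superposition: M = Σ M_i = 28711/450 kN·m ≈ 63.802222 kN·m

M(10/3) = 28711/450 kN·m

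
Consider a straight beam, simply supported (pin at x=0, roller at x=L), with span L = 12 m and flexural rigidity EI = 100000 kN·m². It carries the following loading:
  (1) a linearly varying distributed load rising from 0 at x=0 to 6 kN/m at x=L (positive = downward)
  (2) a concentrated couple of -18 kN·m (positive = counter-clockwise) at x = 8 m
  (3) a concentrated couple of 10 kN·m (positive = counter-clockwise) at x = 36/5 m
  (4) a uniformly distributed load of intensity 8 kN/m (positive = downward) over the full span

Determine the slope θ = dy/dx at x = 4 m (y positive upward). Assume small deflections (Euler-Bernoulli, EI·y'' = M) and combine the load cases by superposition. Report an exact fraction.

θ(4) = -19/5000 rad

Load 1 — triangular load w₀=6 kN/m (0→w₀ over full span):
  θ_1 = -w₀(7L⁴-30L²x²+15x⁴)/(360LEI) = -6·(7·12⁴-30·12²·4²+15·4⁴)/(360·12·100000) = -52/46875 rad
Load 2 — applied couple M₀=-18 kN·m at a=8 m (b=L-a=4):
  θ_2 = (M₀x²/(2L)+C₁)/EI  [x≤a] with C₁=M₀(3b²-L²)/(6L)=24 = ((-18)·4²/(2·12)+24)/100000 = 3/25000 rad
Load 3 — applied couple M₀=10 kN·m at a=36/5 m (b=L-a=24/5):
  θ_3 = (M₀x²/(2L)+C₁)/EI  [x≤a] with C₁=M₀(3b²-L²)/(6L)=-52/5 = (10·4²/(2·12)+(-52/5))/100000 = -7/187500 rad
Load 4 — uniform load w=8 kN/m over full span:
  θ_4 = -w(L³-6Lx²+4x³)/(24EI) = -8·(12³-6·12·4²+4·4³)/(24·100000) = -26/9375 rad
Superposition: θ = Σ θ_i = -19/5000 rad ≈ -0.003800 rad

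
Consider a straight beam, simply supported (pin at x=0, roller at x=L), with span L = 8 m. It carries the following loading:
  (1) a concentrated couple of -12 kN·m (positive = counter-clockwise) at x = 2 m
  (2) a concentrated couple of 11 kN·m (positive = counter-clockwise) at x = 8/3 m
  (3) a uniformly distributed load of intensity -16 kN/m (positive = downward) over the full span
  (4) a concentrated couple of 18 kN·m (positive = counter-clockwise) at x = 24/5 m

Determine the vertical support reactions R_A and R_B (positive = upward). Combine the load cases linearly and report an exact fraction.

R_A = -495/8 kN, R_B = -529/8 kN

Load 1 — applied couple M₀=-12 kN·m at a=2 m (b=L-a=6):
  R_A = M₀/L = (-12)/8 = -3/2 kN
  R_B = -M₀/L = -(-12)/8 = 3/2 kN
Load 2 — applied couple M₀=11 kN·m at a=8/3 m (b=L-a=16/3):
  R_A = M₀/L = 11/8 kN
  R_B = -M₀/L = -11/8 kN
Load 3 — uniform load w=-16 kN/m over full span:
  R_A = wL/2 = (-16)·8/2 = -64 kN
  R_B = wL/2 = (-16)·8/2 = -64 kN
Load 4 — applied couple M₀=18 kN·m at a=24/5 m (b=L-a=16/5):
  R_A = M₀/L = 18/8 = 9/4 kN
  R_B = -M₀/L = -18/8 = -9/4 kN
Superposition: R_A = -495/8 kN, R_B = -529/8 kN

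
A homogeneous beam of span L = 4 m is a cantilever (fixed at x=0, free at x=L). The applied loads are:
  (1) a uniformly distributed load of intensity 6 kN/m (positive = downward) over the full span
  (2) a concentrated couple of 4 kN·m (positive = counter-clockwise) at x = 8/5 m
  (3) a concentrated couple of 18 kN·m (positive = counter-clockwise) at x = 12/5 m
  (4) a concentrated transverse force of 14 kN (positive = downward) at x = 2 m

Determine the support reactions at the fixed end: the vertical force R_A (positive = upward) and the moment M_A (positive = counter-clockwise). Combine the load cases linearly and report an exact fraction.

R_A = 38 kN, M_A = 54 kN·m

Load 1 — uniform load w=6 kN/m over full span:
  R_A = wL = 6·4 = 24 kN
  M_A = wL²/2 = 6·4²/2 = 48 kN·m
Load 2 — applied couple M₀=4 kN·m at a=8/5 m (b=L-a=12/5):
  R_A = 0 kN
  M_A = -M₀ = -4 kN·m
Load 3 — applied couple M₀=18 kN·m at a=12/5 m (b=L-a=8/5):
  R_A = 0 kN
  M_A = -M₀ = -18 kN·m
Load 4 — point force P=14 kN at a=2 m (b=L-a=2):
  R_A = P = 14 kN
  M_A = Pa = 14·2 = 28 kN·m
Superposition: R_A = 38 kN, M_A = 54 kN·m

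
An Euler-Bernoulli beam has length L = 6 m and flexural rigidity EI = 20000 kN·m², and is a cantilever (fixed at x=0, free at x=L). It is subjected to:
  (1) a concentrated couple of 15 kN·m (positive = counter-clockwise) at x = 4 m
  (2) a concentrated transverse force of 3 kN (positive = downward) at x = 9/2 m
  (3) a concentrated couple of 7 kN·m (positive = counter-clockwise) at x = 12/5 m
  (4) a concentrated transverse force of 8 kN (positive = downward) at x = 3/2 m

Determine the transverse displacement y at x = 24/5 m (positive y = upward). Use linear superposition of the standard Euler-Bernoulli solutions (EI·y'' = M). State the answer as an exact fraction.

Load 1 — applied couple M₀=15 kN·m at a=4 m (b=L-a=2):
  y_1 = M₀a(2x-a)/(2EI)  [x>a] = 15·4·(2·(24/5)-4)/(2·20000) = 21/2500 m
Load 2 — point force P=3 kN at a=9/2 m (b=L-a=3/2):
  y_2 = -Pa²(3x-a)/(6EI)  [x>a] = -3·(9/2)²·(3·(24/5)-(9/2))/(6·20000) = -8019/1600000 m
Load 3 — applied couple M₀=7 kN·m at a=12/5 m (b=L-a=18/5):
  y_3 = M₀a(2x-a)/(2EI)  [x>a] = 7·(12/5)·(2·(24/5)-(12/5))/(2·20000) = 189/62500 m
Load 4 — point force P=8 kN at a=3/2 m (b=L-a=9/2):
  y_4 = -Pa²(3x-a)/(6EI)  [x>a] = -8·(3/2)²·(3·(24/5)-(3/2))/(6·20000) = -387/200000 m
Superposition: y = Σ y_i = 35817/8000000 m ≈ 0.004477 m

y(24/5) = 35817/8000000 m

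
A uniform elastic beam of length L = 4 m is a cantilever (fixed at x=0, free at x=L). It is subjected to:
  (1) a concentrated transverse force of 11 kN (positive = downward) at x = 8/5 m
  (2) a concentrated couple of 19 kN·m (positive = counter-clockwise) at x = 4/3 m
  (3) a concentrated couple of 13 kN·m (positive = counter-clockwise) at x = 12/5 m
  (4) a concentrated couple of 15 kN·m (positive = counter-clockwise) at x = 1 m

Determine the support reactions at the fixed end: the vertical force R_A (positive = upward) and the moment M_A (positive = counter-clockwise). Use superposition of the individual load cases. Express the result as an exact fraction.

R_A = 11 kN, M_A = -147/5 kN·m

Load 1 — point force P=11 kN at a=8/5 m (b=L-a=12/5):
  R_A = P = 11 kN
  M_A = Pa = 11·(8/5) = 88/5 kN·m
Load 2 — applied couple M₀=19 kN·m at a=4/3 m (b=L-a=8/3):
  R_A = 0 kN
  M_A = -M₀ = -19 kN·m
Load 3 — applied couple M₀=13 kN·m at a=12/5 m (b=L-a=8/5):
  R_A = 0 kN
  M_A = -M₀ = -13 kN·m
Load 4 — applied couple M₀=15 kN·m at a=1 m (b=L-a=3):
  R_A = 0 kN
  M_A = -M₀ = -15 kN·m
Superposition: R_A = 11 kN, M_A = -147/5 kN·m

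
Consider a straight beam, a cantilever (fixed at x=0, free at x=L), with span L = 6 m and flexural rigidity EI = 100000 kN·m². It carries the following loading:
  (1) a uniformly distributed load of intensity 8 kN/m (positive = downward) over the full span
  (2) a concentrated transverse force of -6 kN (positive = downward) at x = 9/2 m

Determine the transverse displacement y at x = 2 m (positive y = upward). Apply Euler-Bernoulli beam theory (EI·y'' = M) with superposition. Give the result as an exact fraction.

Load 1 — uniform load w=8 kN/m over full span:
  y_1 = -wx²(x²-4Lx+6L²)/(24EI) = -8·2²·(2²-4·6·2+6·6²)/(24·100000) = -43/18750 m
Load 2 — point force P=-6 kN at a=9/2 m (b=L-a=3/2):
  y_2 = -Px²(3a-x)/(6EI)  [x≤a] = -(-6)·2²·(3·(9/2)-2)/(6·100000) = 23/50000 m
Superposition: y = Σ y_i = -11/6000 m ≈ -0.001833 m

y(2) = -11/6000 m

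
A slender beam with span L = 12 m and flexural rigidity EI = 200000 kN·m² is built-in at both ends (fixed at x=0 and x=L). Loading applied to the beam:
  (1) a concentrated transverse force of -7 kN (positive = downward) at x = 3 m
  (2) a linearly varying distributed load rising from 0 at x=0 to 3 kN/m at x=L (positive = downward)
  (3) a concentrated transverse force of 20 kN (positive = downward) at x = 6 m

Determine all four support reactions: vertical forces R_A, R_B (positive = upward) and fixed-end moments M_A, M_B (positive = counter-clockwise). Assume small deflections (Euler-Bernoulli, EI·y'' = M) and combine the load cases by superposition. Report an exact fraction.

R_A = 1519/160 kN, M_A = 2607/80 kN·m, R_B = 3441/160 kN, M_B = -3813/80 kN·m

Load 1 — point force P=-7 kN at a=3 m (b=L-a=9):
  R_A = Pb²(3a+b)/L³ = (-7)·9²·(3·3+9)/12³ = -189/32 kN
  M_A = Pab²/L² = (-7)·3·9²/12² = -189/16 kN·m
  R_B = Pa²(a+3b)/L³ = (-7)·3²·(3+3·9)/12³ = -35/32 kN
  M_B = -Pa²b/L² = -(-7)·3²·9/12² = 63/16 kN·m
Load 2 — triangular load w₀=3 kN/m (0→w₀ over full span):
  R_A = 3w₀L/20 = 3·3·12/20 = 27/5 kN
  M_A = w₀L²/30 = 3·12²/30 = 72/5 kN·m
  R_B = 7w₀L/20 = 7·3·12/20 = 63/5 kN
  M_B = -w₀L²/20 = -3·12²/20 = -108/5 kN·m
Load 3 — point force P=20 kN at a=6 m (b=L-a=6):
  R_A = Pb²(3a+b)/L³ = 20·6²·(3·6+6)/12³ = 10 kN
  M_A = Pab²/L² = 20·6·6²/12² = 30 kN·m
  R_B = Pa²(a+3b)/L³ = 20·6²·(6+3·6)/12³ = 10 kN
  M_B = -Pa²b/L² = -20·6²·6/12² = -30 kN·m
Superposition: R_A = 1519/160 kN, M_A = 2607/80 kN·m, R_B = 3441/160 kN, M_B = -3813/80 kN·m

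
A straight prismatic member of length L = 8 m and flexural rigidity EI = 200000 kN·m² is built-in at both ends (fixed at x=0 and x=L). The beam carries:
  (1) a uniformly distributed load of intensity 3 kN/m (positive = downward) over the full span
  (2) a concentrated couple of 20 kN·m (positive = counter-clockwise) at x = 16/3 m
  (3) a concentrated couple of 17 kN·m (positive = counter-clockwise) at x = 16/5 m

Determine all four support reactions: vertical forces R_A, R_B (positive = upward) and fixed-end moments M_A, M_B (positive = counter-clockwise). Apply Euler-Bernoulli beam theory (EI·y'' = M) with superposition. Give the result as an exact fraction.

Load 1 — uniform load w=3 kN/m over full span:
  R_A = wL/2 = 3·8/2 = 12 kN
  M_A = wL²/12 = 3·8²/12 = 16 kN·m
  R_B = wL/2 = 3·8/2 = 12 kN
  M_B = -wL²/12 = -3·8²/12 = -16 kN·m
Load 2 — applied couple M₀=20 kN·m at a=16/3 m (b=L-a=8/3):
  R_A = 6M₀ab/L³ = 6·20·(16/3)·(8/3)/8³ = 10/3 kN
  M_A = M₀b(2a-b)/L² = 20·(8/3)·(2·(16/3)-(8/3))/8² = 20/3 kN·m
  R_B = -6M₀ab/L³ = -6·20·(16/3)·(8/3)/8³ = -10/3 kN
  M_B = M₀a(2b-a)/L² = 20·(16/3)·(2·(8/3)-(16/3))/8² = 0 kN·m
Load 3 — applied couple M₀=17 kN·m at a=16/5 m (b=L-a=24/5):
  R_A = 6M₀ab/L³ = 6·17·(16/5)·(24/5)/8³ = 153/50 kN
  M_A = M₀b(2a-b)/L² = 17·(24/5)·(2·(16/5)-(24/5))/8² = 51/25 kN·m
  R_B = -6M₀ab/L³ = -6·17·(16/5)·(24/5)/8³ = -153/50 kN
  M_B = M₀a(2b-a)/L² = 17·(16/5)·(2·(24/5)-(16/5))/8² = 136/25 kN·m
Superposition: R_A = 2759/150 kN, M_A = 1853/75 kN·m, R_B = 841/150 kN, M_B = -264/25 kN·m

R_A = 2759/150 kN, M_A = 1853/75 kN·m, R_B = 841/150 kN, M_B = -264/25 kN·m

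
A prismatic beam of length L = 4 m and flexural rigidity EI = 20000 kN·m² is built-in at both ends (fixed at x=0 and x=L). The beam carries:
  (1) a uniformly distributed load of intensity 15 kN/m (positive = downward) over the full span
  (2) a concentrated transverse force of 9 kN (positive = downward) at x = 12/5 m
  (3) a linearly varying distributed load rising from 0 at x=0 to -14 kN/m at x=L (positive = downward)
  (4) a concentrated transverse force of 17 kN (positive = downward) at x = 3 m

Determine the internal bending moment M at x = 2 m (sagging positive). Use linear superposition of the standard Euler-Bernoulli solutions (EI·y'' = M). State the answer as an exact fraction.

Load 1 — uniform load w=15 kN/m over full span:
  M_1 = wLx/2 - wL²/12 - wx²/2 = 15·4·2/2 - 15·4²/12 - 15·2²/2 = 10 kN·m
Load 2 — point force P=9 kN at a=12/5 m (b=L-a=8/5):
  M_2 = Pb²(3a+b)x/L³ - Pab²/L²  [x≤a] = 9·(8/5)²·(3·(12/5)+(8/5))·2/4³ - 9·(12/5)·(8/5)²/4² = 72/25 kN·m
Load 3 — triangular load w₀=-14 kN/m (0→w₀ over full span):
  M_3 = 3w₀Lx/20 - w₀L²/30 - w₀x³/(6L) = 3·(-14)·4·2/20 - (-14)·4²/30 - (-14)·2³/(6·4) = -14/3 kN·m
Load 4 — point force P=17 kN at a=3 m (b=L-a=1):
  M_4 = Pb²(3a+b)x/L³ - Pab²/L²  [x≤a] = 17·1²·(3·3+1)·2/4³ - 17·3·1²/4² = 17/8 kN·m
Superposition: M = Σ M_i = 6203/600 kN·m ≈ 10.338333 kN·m

M(2) = 6203/600 kN·m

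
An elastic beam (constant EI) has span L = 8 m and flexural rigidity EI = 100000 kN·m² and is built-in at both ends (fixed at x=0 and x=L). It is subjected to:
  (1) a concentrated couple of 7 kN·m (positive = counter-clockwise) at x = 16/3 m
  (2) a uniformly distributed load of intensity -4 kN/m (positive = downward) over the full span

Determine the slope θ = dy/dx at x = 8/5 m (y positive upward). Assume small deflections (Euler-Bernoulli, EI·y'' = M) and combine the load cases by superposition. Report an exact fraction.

θ(8/5) = 221/1562500 rad

Load 1 — applied couple M₀=7 kN·m at a=16/3 m (b=L-a=8/3):
  θ_1 = (R_Ax²/2 - M_Ax)/EI  [x≤a] with R_A=7/6, M_A=7/3 = ((7/6)·(8/5)²/2 - (7/3)·(8/5))/100000 = -7/312500 rad
Load 2 — uniform load w=-4 kN/m over full span:
  θ_2 = -wx(L-x)(L-2x)/(12EI) = -(-4)·(8/5)·(8-(8/5))·(8-2·(8/5))/(12·100000) = 64/390625 rad
Superposition: θ = Σ θ_i = 221/1562500 rad ≈ 0.000141 rad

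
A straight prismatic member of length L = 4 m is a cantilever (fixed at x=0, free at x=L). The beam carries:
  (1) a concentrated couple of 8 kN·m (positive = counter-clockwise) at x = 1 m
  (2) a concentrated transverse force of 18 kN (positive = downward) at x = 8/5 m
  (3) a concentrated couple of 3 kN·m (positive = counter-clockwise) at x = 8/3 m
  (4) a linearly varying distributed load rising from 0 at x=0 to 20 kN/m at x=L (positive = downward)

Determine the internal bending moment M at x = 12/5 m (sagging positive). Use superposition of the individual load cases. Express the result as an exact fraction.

M(12/5) = -1439/75 kN·m

Load 1 — applied couple M₀=8 kN·m at a=1 m (b=L-a=3):
  M_1 = 0  [x>a] = 0 kN·m
Load 2 — point force P=18 kN at a=8/5 m (b=L-a=12/5):
  M_2 = 0  [x>a] = 0 kN·m
Load 3 — applied couple M₀=3 kN·m at a=8/3 m (b=L-a=4/3):
  M_3 = M₀  [x≤a] = 3 = 3 kN·m
Load 4 — triangular load w₀=20 kN/m (0→w₀ over full span):
  M_4 = w₀Lx/2 - w₀L²/3 - w₀x³/(6L) = 20·4·(12/5)/2 - 20·4²/3 - 20·(12/5)³/(6·4) = -1664/75 kN·m
Superposition: M = Σ M_i = -1439/75 kN·m ≈ -19.186667 kN·m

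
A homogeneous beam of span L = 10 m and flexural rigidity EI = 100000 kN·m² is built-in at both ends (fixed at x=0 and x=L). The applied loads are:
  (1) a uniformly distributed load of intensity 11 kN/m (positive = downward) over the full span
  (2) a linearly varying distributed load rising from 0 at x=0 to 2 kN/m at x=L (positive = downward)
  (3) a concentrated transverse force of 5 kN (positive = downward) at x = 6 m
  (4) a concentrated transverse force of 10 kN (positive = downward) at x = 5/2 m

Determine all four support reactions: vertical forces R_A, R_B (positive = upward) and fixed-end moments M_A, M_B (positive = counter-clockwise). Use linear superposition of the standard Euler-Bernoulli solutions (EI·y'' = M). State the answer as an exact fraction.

Load 1 — uniform load w=11 kN/m over full span:
  R_A = wL/2 = 11·10/2 = 55 kN
  M_A = wL²/12 = 11·10²/12 = 275/3 kN·m
  R_B = wL/2 = 11·10/2 = 55 kN
  M_B = -wL²/12 = -11·10²/12 = -275/3 kN·m
Load 2 — triangular load w₀=2 kN/m (0→w₀ over full span):
  R_A = 3w₀L/20 = 3·2·10/20 = 3 kN
  M_A = w₀L²/30 = 2·10²/30 = 20/3 kN·m
  R_B = 7w₀L/20 = 7·2·10/20 = 7 kN
  M_B = -w₀L²/20 = -2·10²/20 = -10 kN·m
Load 3 — point force P=5 kN at a=6 m (b=L-a=4):
  R_A = Pb²(3a+b)/L³ = 5·4²·(3·6+4)/10³ = 44/25 kN
  M_A = Pab²/L² = 5·6·4²/10² = 24/5 kN·m
  R_B = Pa²(a+3b)/L³ = 5·6²·(6+3·4)/10³ = 81/25 kN
  M_B = -Pa²b/L² = -5·6²·4/10² = -36/5 kN·m
Load 4 — point force P=10 kN at a=5/2 m (b=L-a=15/2):
  R_A = Pb²(3a+b)/L³ = 10·(15/2)²·(3·(5/2)+(15/2))/10³ = 135/16 kN
  M_A = Pab²/L² = 10·(5/2)·(15/2)²/10² = 225/16 kN·m
  R_B = Pa²(a+3b)/L³ = 10·(5/2)²·((5/2)+3·(15/2))/10³ = 25/16 kN
  M_B = -Pa²b/L² = -10·(5/2)²·(15/2)/10² = -75/16 kN·m
Superposition: R_A = 27279/400 kN, M_A = 28127/240 kN·m, R_B = 26721/400 kN, M_B = -27253/240 kN·m

R_A = 27279/400 kN, M_A = 28127/240 kN·m, R_B = 26721/400 kN, M_B = -27253/240 kN·m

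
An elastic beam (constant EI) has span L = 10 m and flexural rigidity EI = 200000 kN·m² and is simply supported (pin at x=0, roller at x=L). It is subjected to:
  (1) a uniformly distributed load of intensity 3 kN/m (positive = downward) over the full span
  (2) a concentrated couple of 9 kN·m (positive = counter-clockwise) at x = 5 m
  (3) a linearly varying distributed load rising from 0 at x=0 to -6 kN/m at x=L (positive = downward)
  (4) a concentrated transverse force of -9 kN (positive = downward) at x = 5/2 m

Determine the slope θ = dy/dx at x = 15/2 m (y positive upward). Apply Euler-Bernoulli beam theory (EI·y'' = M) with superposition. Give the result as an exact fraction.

θ(15/2) = -2197/15360000 rad

Load 1 — uniform load w=3 kN/m over full span:
  θ_1 = -w(L³-6Lx²+4x³)/(24EI) = -3·(10³-6·10·(15/2)²+4·(15/2)³)/(24·200000) = 11/25600 rad
Load 2 — applied couple M₀=9 kN·m at a=5 m (b=L-a=5):
  θ_2 = (M₀x²/(2L)-M₀(x-a)+C₁)/EI  [x>a] with C₁=M₀(3b²-L²)/(6L)=-15/4 = (9·(15/2)²/(2·10)-9·((15/2)-5)+(-15/4))/200000 = -3/640000 rad
Load 3 — triangular load w₀=-6 kN/m (0→w₀ over full span):
  θ_3 = -w₀(7L⁴-30L²x²+15x⁴)/(360LEI) = -(-6)·(7·10⁴-30·10²·(15/2)²+15·(15/2)⁴)/(360·10·200000) = -1313/3072000 rad
Load 4 — point force P=-9 kN at a=5/2 m (b=L-a=15/2):
  θ_4 = -Pa(2L²-6Lx+3x²+a²)/(6LEI)  [x>a] = -(-9)·(5/2)·(2·10²-6·10·(15/2)+3·(15/2)²+(5/2)²)/(6·10·200000) = -9/64000 rad
Superposition: θ = Σ θ_i = -2197/15360000 rad ≈ -0.000143 rad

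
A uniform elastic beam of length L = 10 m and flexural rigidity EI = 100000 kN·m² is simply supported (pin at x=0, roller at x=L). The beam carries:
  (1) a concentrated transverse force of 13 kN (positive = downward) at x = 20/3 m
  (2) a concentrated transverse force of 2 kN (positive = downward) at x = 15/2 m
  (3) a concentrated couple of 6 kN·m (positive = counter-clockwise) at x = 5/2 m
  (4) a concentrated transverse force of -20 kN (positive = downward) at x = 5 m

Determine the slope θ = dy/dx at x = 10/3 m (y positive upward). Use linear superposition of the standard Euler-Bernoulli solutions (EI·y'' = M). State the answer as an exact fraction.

Load 1 — point force P=13 kN at a=20/3 m (b=L-a=10/3):
  θ_1 = -Pb(L²-b²-3x²)/(6LEI)  [x≤a] = -13·(10/3)·(10²-(10/3)²-3·(10/3)²)/(6·10·100000) = -13/32400 rad
Load 2 — point force P=2 kN at a=15/2 m (b=L-a=5/2):
  θ_2 = -Pb(L²-b²-3x²)/(6LEI)  [x≤a] = -2·(5/2)·(10²-(5/2)²-3·(10/3)²)/(6·10·100000) = -29/576000 rad
Load 3 — applied couple M₀=6 kN·m at a=5/2 m (b=L-a=15/2):
  θ_3 = (M₀x²/(2L)-M₀(x-a)+C₁)/EI  [x>a] with C₁=M₀(3b²-L²)/(6L)=55/8 = (6·(10/3)²/(2·10)-6·((10/3)-(5/2))+(55/8))/100000 = 1/19200 rad
Load 4 — point force P=-20 kN at a=5 m (b=L-a=5):
  θ_4 = -Pb(L²-b²-3x²)/(6LEI)  [x≤a] = -(-20)·5·(10²-5²-3·(10/3)²)/(6·10·100000) = 1/1440 rad
Superposition: θ = Σ θ_i = 1529/5184000 rad ≈ 0.000295 rad

θ(10/3) = 1529/5184000 rad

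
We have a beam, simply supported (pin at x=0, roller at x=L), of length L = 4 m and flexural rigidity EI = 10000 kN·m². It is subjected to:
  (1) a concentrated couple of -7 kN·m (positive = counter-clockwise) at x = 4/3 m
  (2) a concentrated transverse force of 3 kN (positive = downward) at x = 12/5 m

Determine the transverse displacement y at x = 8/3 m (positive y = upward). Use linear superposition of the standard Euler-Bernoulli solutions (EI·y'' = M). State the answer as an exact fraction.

Load 1 — applied couple M₀=-7 kN·m at a=4/3 m (b=L-a=8/3):
  y_1 = (M₀x³/(6L)-M₀(x-a)²/2+C₁x)/EI  [x>a] with C₁=M₀(3b²-L²)/(6L)=-14/9 = ((-7)·(8/3)³/(6·4)-(-7)·((8/3)-(4/3))²/2+(-14/9)·(8/3))/10000 = -7/20250 m
Load 2 — point force P=3 kN at a=12/5 m (b=L-a=8/5):
  y_2 = -Pa(L-x)(2Lx-a²-x²)/(6LEI)  [x>a] = -3·(12/5)·(4-(8/3))·(2·4·(8/3)-(12/5)²-(8/3)²)/(6·4·10000) = -238/703125 m
Superposition: y = Σ y_i = -8659/12656250 m ≈ -0.000684 m

y(8/3) = -8659/12656250 m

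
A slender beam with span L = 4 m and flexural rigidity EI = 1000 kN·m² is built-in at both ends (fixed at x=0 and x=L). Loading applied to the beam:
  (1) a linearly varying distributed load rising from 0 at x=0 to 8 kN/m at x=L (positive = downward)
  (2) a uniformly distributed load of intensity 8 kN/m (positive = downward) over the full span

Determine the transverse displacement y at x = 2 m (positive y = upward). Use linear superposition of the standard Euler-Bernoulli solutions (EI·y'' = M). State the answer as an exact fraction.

y(2) = -1/125 m

Load 1 — triangular load w₀=8 kN/m (0→w₀ over full span):
  y_1 = -w₀x²(L-x)²(x+2L)/(120LEI) = -8·2²·(4-2)²·(2+2·4)/(120·4·1000) = -1/375 m
Load 2 — uniform load w=8 kN/m over full span:
  y_2 = -wx²(L-x)²/(24EI) = -8·2²·(4-2)²/(24·1000) = -2/375 m
Superposition: y = Σ y_i = -1/125 m ≈ -0.008000 m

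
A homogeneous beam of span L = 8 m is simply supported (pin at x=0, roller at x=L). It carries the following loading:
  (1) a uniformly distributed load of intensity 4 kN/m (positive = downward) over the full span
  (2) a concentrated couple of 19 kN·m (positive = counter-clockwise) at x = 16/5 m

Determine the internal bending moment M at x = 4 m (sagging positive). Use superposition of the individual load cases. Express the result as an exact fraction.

M(4) = 45/2 kN·m

Load 1 — uniform load w=4 kN/m over full span:
  M_1 = wx(L-x)/2 = 4·4·(8-4)/2 = 32 kN·m
Load 2 — applied couple M₀=19 kN·m at a=16/5 m (b=L-a=24/5):
  M_2 = M₀x/L - M₀  [x>a] = 19·4/8 - 19 = -19/2 kN·m
Superposition: M = Σ M_i = 45/2 kN·m ≈ 22.500000 kN·m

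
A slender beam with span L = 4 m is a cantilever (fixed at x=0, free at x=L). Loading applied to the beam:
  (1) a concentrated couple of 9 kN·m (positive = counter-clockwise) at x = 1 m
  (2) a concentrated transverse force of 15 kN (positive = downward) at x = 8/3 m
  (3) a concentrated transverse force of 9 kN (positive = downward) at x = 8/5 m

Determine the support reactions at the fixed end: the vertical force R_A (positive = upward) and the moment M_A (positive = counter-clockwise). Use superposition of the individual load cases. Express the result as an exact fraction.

Load 1 — applied couple M₀=9 kN·m at a=1 m (b=L-a=3):
  R_A = 0 kN
  M_A = -M₀ = -9 kN·m
Load 2 — point force P=15 kN at a=8/3 m (b=L-a=4/3):
  R_A = P = 15 kN
  M_A = Pa = 15·(8/3) = 40 kN·m
Load 3 — point force P=9 kN at a=8/5 m (b=L-a=12/5):
  R_A = P = 9 kN
  M_A = Pa = 9·(8/5) = 72/5 kN·m
Superposition: R_A = 24 kN, M_A = 227/5 kN·m

R_A = 24 kN, M_A = 227/5 kN·m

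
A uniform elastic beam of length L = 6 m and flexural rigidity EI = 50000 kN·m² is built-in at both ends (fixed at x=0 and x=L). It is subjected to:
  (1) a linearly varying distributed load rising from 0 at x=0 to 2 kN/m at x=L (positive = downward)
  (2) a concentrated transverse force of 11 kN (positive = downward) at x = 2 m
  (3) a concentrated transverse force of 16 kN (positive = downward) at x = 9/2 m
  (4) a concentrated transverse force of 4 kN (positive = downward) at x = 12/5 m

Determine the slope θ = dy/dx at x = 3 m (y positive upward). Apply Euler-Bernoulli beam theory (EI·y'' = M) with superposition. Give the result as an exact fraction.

θ(3) = -197/150000000 rad

Load 1 — triangular load w₀=2 kN/m (0→w₀ over full span):
  θ_1 = -w₀(2x(L-x)(L-2x)(x+2L)+x²(L-x)²)/(120LEI) = -2·(2·3·(6-3)·(6-2·3)·(3+2·6)+3²·(6-3)²)/(120·6·50000) = -9/2000000 rad
Load 2 — point force P=11 kN at a=2 m (b=L-a=4):
  θ_2 = Pa²(L-x)(2bL-(3b+a)(L-x))/(2L³EI)  [x>a] = 11·2²·(6-3)·(2·4·6-(3·4+2)·(6-3))/(2·6³·50000) = 11/300000 rad
Load 3 — point force P=16 kN at a=9/2 m (b=L-a=3/2):
  θ_3 = -Pb²x(2aL-(3a+b)x)/(2L³EI)  [x≤a] = -16·(3/2)²·3·(2·(9/2)·6-(3·(9/2)+(3/2))·3)/(2·6³·50000) = -9/200000 rad
Load 4 — point force P=4 kN at a=12/5 m (b=L-a=18/5):
  θ_4 = Pa²(L-x)(2bL-(3b+a)(L-x))/(2L³EI)  [x>a] = 4·(12/5)²·(6-3)·(2·(18/5)·6-(3·(18/5)+(12/5))·(6-3))/(2·6³·50000) = 9/781250 rad
Superposition: θ = Σ θ_i = -197/150000000 rad ≈ -0.000001 rad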